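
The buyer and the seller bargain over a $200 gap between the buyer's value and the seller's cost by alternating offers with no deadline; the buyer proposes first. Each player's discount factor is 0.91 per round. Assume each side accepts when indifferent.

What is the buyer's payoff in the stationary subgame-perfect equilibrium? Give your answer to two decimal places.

Let x be the buyer's share when the buyer proposes and y be the seller's share when the seller proposes.
The seller accepts iff offered ≥ 0.91·y, so x = 200 − 0.91y. Symmetrically y = 200 − 0.91x.
Substituting: x = 200 − 0.91(200 − 0.91x), giving x(1 − 0.91·0.91) = 200(1 − 0.91).
So x = 200 × 0.09 / 0.1719 ≈ 104.7120, and the seller receives 200 − x ≈ 95.2880.

104.71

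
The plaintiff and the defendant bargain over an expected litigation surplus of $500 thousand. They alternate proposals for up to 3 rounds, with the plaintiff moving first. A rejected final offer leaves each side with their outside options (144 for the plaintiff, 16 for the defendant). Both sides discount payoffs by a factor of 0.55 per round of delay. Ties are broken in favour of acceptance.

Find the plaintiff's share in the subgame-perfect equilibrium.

Round 3 (the plaintiff proposes): the defendant gets 16 if talks fail, so the plaintiff offers 16 and keeps 484.
Round 2 (the defendant proposes): the plaintiff can get 484 next round, worth 0.55 × 484 = 266.2 now. The defendant offers 266.2 and keeps 500 − 266.2 = 233.8.
Round 1 (the plaintiff proposes): the defendant can get 233.8 next round, worth 0.55 × 233.8 = 128.59 now, so the plaintiff offers 128.59, keeping 371.41.

371.41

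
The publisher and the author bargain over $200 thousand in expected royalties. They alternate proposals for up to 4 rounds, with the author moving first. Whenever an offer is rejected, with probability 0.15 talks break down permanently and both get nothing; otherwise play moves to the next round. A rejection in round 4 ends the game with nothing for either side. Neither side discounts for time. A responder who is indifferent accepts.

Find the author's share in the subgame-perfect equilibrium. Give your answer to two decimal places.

Round 4 (the publisher proposes): rejection yields 0 for the author; the publisher offers 0 and keeps 200.
Round 3 (the author proposes): rejecting gives the publisher an expected 0.85 × 200 = 170; the author offers that and keeps 30.
Round 2 (the publisher proposes): rejecting gives the author an expected 0.85 × 30 = 25.5; the publisher offers that and keeps 174.5.
Round 1 (the author proposes): rejecting gives the publisher an expected 0.85 × 174.5 = 148.325. The author offers 148.325 and keeps 200 − 148.325 = 51.675.

51.68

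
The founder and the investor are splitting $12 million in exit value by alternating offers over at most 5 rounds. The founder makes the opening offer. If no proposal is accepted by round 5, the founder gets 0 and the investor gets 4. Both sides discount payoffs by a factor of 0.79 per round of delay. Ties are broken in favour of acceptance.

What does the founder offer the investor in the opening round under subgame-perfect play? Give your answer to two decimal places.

Round 5 (the founder proposes): the investor gets 4 if talks fail, so the founder offers 4 and keeps 8.
Round 4 (the investor proposes): the founder can get 8 next round, worth 0.79 × 8 = 6.32 now, so the investor offers 6.32, keeping 5.68.
Round 3 (the founder proposes): the investor can get 5.68 next round, worth 0.79 × 5.68 = 4.4872 now, so the founder offers 4.4872, keeping 7.5128.
Round 2 (the investor proposes): the founder can get 7.5128 next round, worth 0.79 × 7.5128 = 5.935112 now. The investor offers 5.935112 and keeps 12 − 5.935112 = 6.064888.
Round 1 (the founder proposes): the investor can get 6.064888 next round, worth 0.79 × 6.064888 = 4.79126152 now, so the founder offers 4.79126152, keeping 7.20873848.

4.79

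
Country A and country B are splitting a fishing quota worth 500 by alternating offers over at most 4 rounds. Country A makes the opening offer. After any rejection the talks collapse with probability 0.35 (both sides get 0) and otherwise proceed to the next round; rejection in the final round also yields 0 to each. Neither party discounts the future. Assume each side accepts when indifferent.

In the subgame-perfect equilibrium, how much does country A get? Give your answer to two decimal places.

Round 4 (country B proposes): country A will accept anything ≥ 0, so country B offers 0 and keeps 500.
Round 3 (country A proposes): rejecting gives country B an expected 0.65 × 500 = 325; country A offers that and keeps 175.
Round 2 (country B proposes): rejecting gives country A an expected 0.65 × 175 = 113.75; country B offers that and keeps 386.25.
Round 1 (country A proposes): rejecting gives country B an expected 0.65 × 386.25 = 251.0625, so country A offers 251.0625, keeping 248.9375.

248.94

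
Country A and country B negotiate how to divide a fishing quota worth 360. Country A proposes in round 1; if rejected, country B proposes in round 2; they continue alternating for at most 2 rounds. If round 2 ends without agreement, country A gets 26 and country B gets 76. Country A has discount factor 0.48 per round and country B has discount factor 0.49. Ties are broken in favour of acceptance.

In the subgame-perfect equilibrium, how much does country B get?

163.66

Round 2 (country B proposes): country A gets 26 if talks fail, so country B offers 26 and keeps 334.
Round 1 (country A proposes): country B can get 334 next round, worth 0.49 × 334 = 163.66 now; country A offers that and keeps 196.34.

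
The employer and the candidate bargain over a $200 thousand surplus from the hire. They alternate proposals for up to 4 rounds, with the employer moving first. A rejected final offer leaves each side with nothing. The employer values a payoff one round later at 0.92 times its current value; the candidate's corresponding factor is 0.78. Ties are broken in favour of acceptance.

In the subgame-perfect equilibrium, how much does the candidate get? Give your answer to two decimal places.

124.43

Round 4 (the candidate proposes): the employer will accept anything ≥ 0, so the candidate offers 0 and keeps 200.
Round 3 (the employer proposes): the candidate can get 200 next round, worth 0.78 × 200 = 156 now; the employer offers that and keeps 44.
Round 2 (the candidate proposes): the employer can get 44 next round, worth 0.92 × 44 = 40.48 now, so the candidate offers 40.48, keeping 159.52.
Round 1 (the employer proposes): the candidate can get 159.52 next round, worth 0.78 × 159.52 = 124.4256 now, so the employer offers 124.4256, keeping 75.5744.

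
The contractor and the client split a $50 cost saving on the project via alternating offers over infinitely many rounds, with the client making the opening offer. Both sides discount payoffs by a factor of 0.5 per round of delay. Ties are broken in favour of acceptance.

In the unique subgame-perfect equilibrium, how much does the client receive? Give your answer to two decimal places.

33.33

In a stationary SPE each proposer offers the other exactly their discounted continuation value.
If the client keeps x when proposing and the contractor keeps y when proposing, then x = 50 − 0.5y and y = 50 − 0.5x.
Solving: x = 50(1 − 0.5) / (1 − 0.5·0.5) = 25 / 0.75 ≈ 33.3333.
The contractor gets 50 − 33.3333 ≈ 16.6667.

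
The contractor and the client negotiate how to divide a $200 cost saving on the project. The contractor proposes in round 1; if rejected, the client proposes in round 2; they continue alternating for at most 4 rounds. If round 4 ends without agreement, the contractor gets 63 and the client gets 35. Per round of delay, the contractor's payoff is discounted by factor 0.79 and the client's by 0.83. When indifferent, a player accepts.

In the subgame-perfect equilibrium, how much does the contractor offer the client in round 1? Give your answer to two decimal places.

Solve by backward induction from round 4.
Round 4 (the client proposes): the contractor gets 63 if talks fail, so the client offers 63 and keeps 137.
Round 3 (the contractor proposes): the client can get 137 next round, worth 0.83 × 137 = 113.71 now; the contractor offers that and keeps 86.29.
Round 2 (the client proposes): the contractor can get 86.29 next round, worth 0.79 × 86.29 = 68.1691 now, so the client offers 68.1691, keeping 131.8309.
Round 1 (the contractor proposes): the client can get 131.8309 next round, worth 0.83 × 131.8309 = 109.419647 now. The contractor offers 109.419647 and keeps 200 − 109.419647 = 90.580353.

109.42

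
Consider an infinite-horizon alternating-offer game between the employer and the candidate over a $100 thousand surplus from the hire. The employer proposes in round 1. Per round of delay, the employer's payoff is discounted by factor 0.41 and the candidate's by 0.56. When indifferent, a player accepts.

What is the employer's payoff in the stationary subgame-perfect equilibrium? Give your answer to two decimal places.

Let x be the employer's share when the employer proposes and y be the candidate's share when the candidate proposes.
The candidate accepts iff offered ≥ 0.56·y, so x = 100 − 0.56y. Symmetrically y = 100 − 0.41x.
Substituting: x = 100 − 0.56(100 − 0.41x), giving x(1 − 0.41·0.56) = 100(1 − 0.56).
So x = 100 × 0.44 / 0.7704 ≈ 57.1132, and the candidate receives 100 − x ≈ 42.8868.

57.11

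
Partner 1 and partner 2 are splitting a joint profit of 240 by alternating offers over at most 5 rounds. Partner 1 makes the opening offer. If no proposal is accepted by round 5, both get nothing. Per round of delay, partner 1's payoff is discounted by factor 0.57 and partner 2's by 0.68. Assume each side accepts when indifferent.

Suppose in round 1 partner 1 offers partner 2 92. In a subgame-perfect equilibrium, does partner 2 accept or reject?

Reject

Round 5 (partner 1 proposes): rejection yields 0 for partner 2; partner 1 offers 0 and keeps 240.
Round 4 (partner 2 proposes): partner 1 can get 240 next round, worth 0.57 × 240 = 136.8 now; partner 2 offers that and keeps 103.2.
Round 3 (partner 1 proposes): partner 2 can get 103.2 next round, worth 0.68 × 103.2 = 70.176 now; partner 1 offers that and keeps 169.824.
Round 2 (partner 2 proposes): partner 1 can get 169.824 next round, worth 0.57 × 169.824 = 96.79968 now; partner 2 offers that and keeps 143.20032.
So by rejecting in round 1, partner 2 gets 143.20032 next round, worth 0.68 × 143.20032 = 97.3762176 now.
Offer 92 < 97.3762176, so partner 2 rejects.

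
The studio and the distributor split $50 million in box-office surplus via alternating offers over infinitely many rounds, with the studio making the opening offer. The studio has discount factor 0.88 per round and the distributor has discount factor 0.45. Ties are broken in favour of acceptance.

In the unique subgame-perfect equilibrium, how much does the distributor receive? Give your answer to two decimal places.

In a stationary SPE each proposer offers the other exactly their discounted continuation value.
If the studio keeps x when proposing and the distributor keeps y when proposing, then x = 50 − 0.45y and y = 50 − 0.88x.
Solving: x = 50(1 − 0.45) / (1 − 0.88·0.45) = 27.5 / 0.604 ≈ 45.5298.
The distributor gets 50 − 45.5298 ≈ 4.4702.

4.47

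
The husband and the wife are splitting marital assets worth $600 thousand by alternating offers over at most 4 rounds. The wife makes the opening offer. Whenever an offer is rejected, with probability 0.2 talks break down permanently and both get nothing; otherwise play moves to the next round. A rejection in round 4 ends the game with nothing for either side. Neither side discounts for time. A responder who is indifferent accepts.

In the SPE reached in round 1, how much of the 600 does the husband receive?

By backward induction:
Round 4 (the husband proposes): the wife will accept anything ≥ 0, so the husband offers 0 and keeps 600.
Round 3 (the wife proposes): rejecting gives the husband an expected 0.8 × 600 = 480, so the wife offers 480, keeping 120.
Round 2 (the husband proposes): rejecting gives the wife an expected 0.8 × 120 = 96; the husband offers that and keeps 504.
Round 1 (the wife proposes): rejecting gives the husband an expected 0.8 × 504 = 403.2; the wife offers that and keeps 196.8.

403.2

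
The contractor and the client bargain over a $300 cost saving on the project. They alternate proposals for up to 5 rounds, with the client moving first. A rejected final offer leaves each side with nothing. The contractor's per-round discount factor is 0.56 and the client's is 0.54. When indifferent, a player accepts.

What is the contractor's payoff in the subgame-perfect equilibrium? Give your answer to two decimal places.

100.65

By backward induction:
Round 5 (the client proposes): rejection yields 0 for the contractor; the client offers 0 and keeps 300.
Round 4 (the contractor proposes): the client can get 300 next round, worth 0.54 × 300 = 162 now; the contractor offers that and keeps 138.
Round 3 (the client proposes): the contractor can get 138 next round, worth 0.56 × 138 = 77.28 now, so the client offers 77.28, keeping 222.72.
Round 2 (the contractor proposes): the client can get 222.72 next round, worth 0.54 × 222.72 = 120.2688 now. The contractor offers 120.2688 and keeps 300 − 120.2688 = 179.7312.
Round 1 (the client proposes): the contractor can get 179.7312 next round, worth 0.56 × 179.7312 = 100.649472 now. The client offers 100.649472 and keeps 300 − 100.649472 = 199.350528.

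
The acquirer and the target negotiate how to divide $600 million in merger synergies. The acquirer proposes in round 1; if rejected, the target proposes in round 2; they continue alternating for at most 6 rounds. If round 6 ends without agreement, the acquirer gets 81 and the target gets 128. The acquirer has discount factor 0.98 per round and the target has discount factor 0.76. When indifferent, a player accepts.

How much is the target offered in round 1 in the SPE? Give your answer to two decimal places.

Work backward from the last round.
Round 6 (the target proposes): the acquirer gets 81 if talks fail, so the target offers 81 and keeps 519.
Round 5 (the acquirer proposes): the target can get 519 next round, worth 0.76 × 519 = 394.44 now; the acquirer offers that and keeps 205.56.
Round 4 (the target proposes): the acquirer can get 205.56 next round, worth 0.98 × 205.56 = 201.4488 now. The target offers 201.4488 and keeps 600 − 201.4488 = 398.5512.
Round 3 (the acquirer proposes): the target can get 398.5512 next round, worth 0.76 × 398.5512 = 302.898912 now; the acquirer offers that and keeps 297.101088.
Round 2 (the target proposes): the acquirer can get 297.101088 next round, worth 0.98 × 297.101088 = 291.15906624 now, so the target offers 291.15906624, keeping 308.84093376.
Round 1 (the acquirer proposes): the target can get 308.84093376 next round, worth 0.76 × 308.84093376 = 234.7191096576 now. The acquirer offers 234.7191096576 and keeps 600 − 234.7191096576 = 365.2808903424.

234.72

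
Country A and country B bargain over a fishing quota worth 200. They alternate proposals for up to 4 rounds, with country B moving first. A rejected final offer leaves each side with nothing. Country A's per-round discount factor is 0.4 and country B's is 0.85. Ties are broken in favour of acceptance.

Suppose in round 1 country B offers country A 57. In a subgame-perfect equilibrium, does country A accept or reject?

Round 4 (country A proposes): country B will accept anything ≥ 0, so country A offers 0 and keeps 200.
Round 3 (country B proposes): country A can get 200 next round, worth 0.4 × 200 = 80 now; country B offers that and keeps 120.
Round 2 (country A proposes): country B can get 120 next round, worth 0.85 × 120 = 102 now; country A offers that and keeps 98.
So by rejecting in round 1, country A gets 98 next round, worth 0.4 × 98 = 39.2 now.
Offer 57 ≥ 39.2, so country A accepts.

Accept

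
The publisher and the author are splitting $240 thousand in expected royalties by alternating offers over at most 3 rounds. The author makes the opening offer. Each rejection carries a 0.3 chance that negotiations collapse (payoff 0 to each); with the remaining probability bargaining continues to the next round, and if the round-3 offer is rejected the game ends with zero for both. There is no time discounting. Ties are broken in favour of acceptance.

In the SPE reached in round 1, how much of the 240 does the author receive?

Round 3 (the author proposes): rejection yields 0 for the publisher; the author offers 0 and keeps 240.
Round 2 (the publisher proposes): rejecting gives the author an expected 0.7 × 240 = 168. The publisher offers 168 and keeps 240 − 168 = 72.
Round 1 (the author proposes): rejecting gives the publisher an expected 0.7 × 72 = 50.4, so the author offers 50.4, keeping 189.6.

189.6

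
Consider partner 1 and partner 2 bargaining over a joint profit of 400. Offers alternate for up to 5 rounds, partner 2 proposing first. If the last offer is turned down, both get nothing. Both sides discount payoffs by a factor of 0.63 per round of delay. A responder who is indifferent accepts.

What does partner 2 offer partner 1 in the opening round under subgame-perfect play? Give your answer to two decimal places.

Solve by backward induction from round 5.
Round 5 (partner 2 proposes): rejection yields 0 for partner 1; partner 2 offers 0 and keeps 400.
Round 4 (partner 1 proposes): partner 2 can get 400 next round, worth 0.63 × 400 = 252 now; partner 1 offers that and keeps 148.
Round 3 (partner 2 proposes): partner 1 can get 148 next round, worth 0.63 × 148 = 93.24 now, so partner 2 offers 93.24, keeping 306.76.
Round 2 (partner 1 proposes): partner 2 can get 306.76 next round, worth 0.63 × 306.76 = 193.2588 now. Partner 1 offers 193.2588 and keeps 400 − 193.2588 = 206.7412.
Round 1 (partner 2 proposes): partner 1 can get 206.7412 next round, worth 0.63 × 206.7412 = 130.246956 now; partner 2 offers that and keeps 269.753044.

130.25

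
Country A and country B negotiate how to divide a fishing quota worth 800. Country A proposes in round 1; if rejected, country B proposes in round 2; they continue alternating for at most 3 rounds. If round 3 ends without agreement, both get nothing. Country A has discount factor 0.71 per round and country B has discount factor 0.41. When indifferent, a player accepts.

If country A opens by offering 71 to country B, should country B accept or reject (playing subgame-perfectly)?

Reject

Work out country B's continuation value if the offer is rejected.
Round 3 (country A proposes): country B will accept anything ≥ 0, so country A offers 0 and keeps 800.
Round 2 (country B proposes): country A can get 800 next round, worth 0.71 × 800 = 568 now; country B offers that and keeps 232.
So by rejecting in round 1, country B gets 232 next round, worth 0.41 × 232 = 95.12 now.
Offer 71 < 95.12, so country B rejects.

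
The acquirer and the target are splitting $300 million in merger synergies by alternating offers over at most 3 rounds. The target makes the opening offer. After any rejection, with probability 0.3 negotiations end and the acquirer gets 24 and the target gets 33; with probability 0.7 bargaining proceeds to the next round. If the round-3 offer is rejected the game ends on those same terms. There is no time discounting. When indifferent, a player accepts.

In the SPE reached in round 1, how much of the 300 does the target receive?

224.97

By backward induction:
Round 3 (the target proposes): the acquirer gets 24 if talks fail, so the target offers 24 and keeps 276.
Round 2 (the acquirer proposes): rejecting gives the target an expected 0.7 × 276 + 0.3 × 33 = 203.1, so the acquirer offers 203.1, keeping 96.9.
Round 1 (the target proposes): rejecting gives the acquirer an expected 0.7 × 96.9 + 0.3 × 24 = 75.03, so the target offers 75.03, keeping 224.97.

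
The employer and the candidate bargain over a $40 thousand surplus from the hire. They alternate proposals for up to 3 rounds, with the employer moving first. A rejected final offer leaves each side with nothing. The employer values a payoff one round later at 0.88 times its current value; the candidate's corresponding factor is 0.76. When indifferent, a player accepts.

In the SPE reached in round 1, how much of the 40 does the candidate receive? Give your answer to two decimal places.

Work backward from the last round.
Round 3 (the employer proposes): the candidate will accept anything ≥ 0, so the employer offers 0 and keeps 40.
Round 2 (the candidate proposes): the employer can get 40 next round, worth 0.88 × 40 = 35.2 now; the candidate offers that and keeps 4.8.
Round 1 (the employer proposes): the candidate can get 4.8 next round, worth 0.76 × 4.8 = 3.648 now. The employer offers 3.648 and keeps 40 − 3.648 = 36.352.

3.65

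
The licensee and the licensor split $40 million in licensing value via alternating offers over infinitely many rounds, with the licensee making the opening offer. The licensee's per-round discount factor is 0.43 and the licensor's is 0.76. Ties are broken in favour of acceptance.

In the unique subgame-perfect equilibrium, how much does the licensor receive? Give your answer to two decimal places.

In a stationary SPE each proposer offers the other exactly their discounted continuation value.
If the licensee keeps x when proposing and the licensor keeps y when proposing, then x = 40 − 0.76y and y = 40 − 0.43x.
Solving: x = 40(1 − 0.76) / (1 − 0.43·0.76) = 9.6 / 0.6732 ≈ 14.2602.
The licensor gets 40 − 14.2602 ≈ 25.7398.

25.74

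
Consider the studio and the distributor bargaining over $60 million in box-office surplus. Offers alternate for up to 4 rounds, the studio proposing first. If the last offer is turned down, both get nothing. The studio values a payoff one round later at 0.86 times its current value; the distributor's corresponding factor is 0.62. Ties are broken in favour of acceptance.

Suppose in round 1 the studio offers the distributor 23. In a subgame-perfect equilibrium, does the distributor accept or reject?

Reject

Round 4 (the distributor proposes): rejection yields 0 for the studio; the distributor offers 0 and keeps 60.
Round 3 (the studio proposes): the distributor can get 60 next round, worth 0.62 × 60 = 37.2 now, so the studio offers 37.2, keeping 22.8.
Round 2 (the distributor proposes): the studio can get 22.8 next round, worth 0.86 × 22.8 = 19.608 now, so the distributor offers 19.608, keeping 40.392.
So by rejecting in round 1, the distributor gets 40.392 next round, worth 0.62 × 40.392 = 25.04304 now.
Offer 23 < 25.04304, so the distributor rejects.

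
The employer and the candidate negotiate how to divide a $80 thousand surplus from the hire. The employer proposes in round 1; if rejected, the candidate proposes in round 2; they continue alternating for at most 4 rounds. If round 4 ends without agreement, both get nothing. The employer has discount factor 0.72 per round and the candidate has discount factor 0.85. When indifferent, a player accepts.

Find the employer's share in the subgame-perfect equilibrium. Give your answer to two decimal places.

19.34

By backward induction:
Round 4 (the candidate proposes): the employer will accept anything ≥ 0, so the candidate offers 0 and keeps 80.
Round 3 (the employer proposes): the candidate can get 80 next round, worth 0.85 × 80 = 68 now; the employer offers that and keeps 12.
Round 2 (the candidate proposes): the employer can get 12 next round, worth 0.72 × 12 = 8.64 now. The candidate offers 8.64 and keeps 80 − 8.64 = 71.36.
Round 1 (the employer proposes): the candidate can get 71.36 next round, worth 0.85 × 71.36 = 60.656 now. The employer offers 60.656 and keeps 80 − 60.656 = 19.344.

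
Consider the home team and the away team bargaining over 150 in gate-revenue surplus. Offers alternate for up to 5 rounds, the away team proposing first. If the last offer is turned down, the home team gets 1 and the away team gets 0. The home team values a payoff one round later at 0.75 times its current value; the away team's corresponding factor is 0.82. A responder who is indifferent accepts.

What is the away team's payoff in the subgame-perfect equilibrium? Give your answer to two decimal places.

116.92

Round 5 (the away team proposes): the home team gets 1 if talks fail, so the away team offers 1 and keeps 149.
Round 4 (the home team proposes): the away team can get 149 next round, worth 0.82 × 149 = 122.18 now. The home team offers 122.18 and keeps 150 − 122.18 = 27.82.
Round 3 (the away team proposes): the home team can get 27.82 next round, worth 0.75 × 27.82 = 20.865 now; the away team offers that and keeps 129.135.
Round 2 (the home team proposes): the away team can get 129.135 next round, worth 0.82 × 129.135 = 105.8907 now. The home team offers 105.8907 and keeps 150 − 105.8907 = 44.1093.
Round 1 (the away team proposes): the home team can get 44.1093 next round, worth 0.75 × 44.1093 = 33.081975 now; the away team offers that and keeps 116.918025.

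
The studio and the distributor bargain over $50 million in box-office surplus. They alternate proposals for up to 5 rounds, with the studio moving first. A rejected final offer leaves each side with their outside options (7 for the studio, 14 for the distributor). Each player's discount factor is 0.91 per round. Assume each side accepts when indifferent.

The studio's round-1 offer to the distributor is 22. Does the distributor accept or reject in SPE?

Round 5 (the studio proposes): the distributor gets 14 if talks fail, so the studio offers 14 and keeps 36.
Round 4 (the distributor proposes): the studio can get 36 next round, worth 0.91 × 36 = 32.76 now, so the distributor offers 32.76, keeping 17.24.
Round 3 (the studio proposes): the distributor can get 17.24 next round, worth 0.91 × 17.24 = 15.6884 now. The studio offers 15.6884 and keeps 50 − 15.6884 = 34.3116.
Round 2 (the distributor proposes): the studio can get 34.3116 next round, worth 0.91 × 34.3116 = 31.223556 now; the distributor offers that and keeps 18.776444.
So by rejecting in round 1, the distributor gets 18.776444 next round, worth 0.91 × 18.776444 = 17.08656404 now.
Offer 22 ≥ 17.08656404, so the distributor accepts.

Accept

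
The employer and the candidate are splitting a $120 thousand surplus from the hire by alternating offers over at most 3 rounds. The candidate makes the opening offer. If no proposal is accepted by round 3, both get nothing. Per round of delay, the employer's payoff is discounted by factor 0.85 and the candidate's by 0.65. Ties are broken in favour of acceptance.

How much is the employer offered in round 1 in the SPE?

35.7

Round 3 (the candidate proposes): the employer will accept anything ≥ 0, so the candidate offers 0 and keeps 120.
Round 2 (the employer proposes): the candidate can get 120 next round, worth 0.65 × 120 = 78 now, so the employer offers 78, keeping 42.
Round 1 (the candidate proposes): the employer can get 42 next round, worth 0.85 × 42 = 35.7 now. The candidate offers 35.7 and keeps 120 − 35.7 = 84.3.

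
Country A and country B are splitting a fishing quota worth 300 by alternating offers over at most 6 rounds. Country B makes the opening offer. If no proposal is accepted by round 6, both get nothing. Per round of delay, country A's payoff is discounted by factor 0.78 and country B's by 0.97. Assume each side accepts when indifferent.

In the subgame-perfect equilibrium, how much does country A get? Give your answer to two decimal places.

146.28

Round 6 (country A proposes): country B will accept anything ≥ 0, so country A offers 0 and keeps 300.
Round 5 (country B proposes): country A can get 300 next round, worth 0.78 × 300 = 234 now, so country B offers 234, keeping 66.
Round 4 (country A proposes): country B can get 66 next round, worth 0.97 × 66 = 64.02 now, so country A offers 64.02, keeping 235.98.
Round 3 (country B proposes): country A can get 235.98 next round, worth 0.78 × 235.98 = 184.0644 now, so country B offers 184.0644, keeping 115.9356.
Round 2 (country A proposes): country B can get 115.9356 next round, worth 0.97 × 115.9356 = 112.457532 now, so country A offers 112.457532, keeping 187.542468.
Round 1 (country B proposes): country A can get 187.542468 next round, worth 0.78 × 187.542468 = 146.28312504 now. Country B offers 146.28312504 and keeps 300 − 146.28312504 = 153.71687496.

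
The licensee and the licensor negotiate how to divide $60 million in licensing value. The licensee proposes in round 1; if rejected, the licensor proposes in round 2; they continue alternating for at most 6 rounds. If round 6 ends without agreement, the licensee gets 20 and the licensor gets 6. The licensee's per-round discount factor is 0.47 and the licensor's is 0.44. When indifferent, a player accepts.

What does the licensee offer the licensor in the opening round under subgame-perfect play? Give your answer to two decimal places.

Round 6 (the licensor proposes): the licensee gets 20 if talks fail, so the licensor offers 20 and keeps 40.
Round 5 (the licensee proposes): the licensor can get 40 next round, worth 0.44 × 40 = 17.6 now. The licensee offers 17.6 and keeps 60 − 17.6 = 42.4.
Round 4 (the licensor proposes): the licensee can get 42.4 next round, worth 0.47 × 42.4 = 19.928 now, so the licensor offers 19.928, keeping 40.072.
Round 3 (the licensee proposes): the licensor can get 40.072 next round, worth 0.44 × 40.072 = 17.63168 now, so the licensee offers 17.63168, keeping 42.36832.
Round 2 (the licensor proposes): the licensee can get 42.36832 next round, worth 0.47 × 42.36832 = 19.9131104 now; the licensor offers that and keeps 40.0868896.
Round 1 (the licensee proposes): the licensor can get 40.0868896 next round, worth 0.44 × 40.0868896 = 17.638231424 now. The licensee offers 17.638231424 and keeps 60 − 17.638231424 = 42.361768576.

17.64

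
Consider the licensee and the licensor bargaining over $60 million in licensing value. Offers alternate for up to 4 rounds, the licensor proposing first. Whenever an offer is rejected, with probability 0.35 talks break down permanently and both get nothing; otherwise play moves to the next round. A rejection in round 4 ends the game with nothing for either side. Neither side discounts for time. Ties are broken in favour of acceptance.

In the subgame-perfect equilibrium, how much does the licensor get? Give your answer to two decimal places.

29.87

Round 4 (the licensee proposes): rejection yields 0 for the licensor; the licensee offers 0 and keeps 60.
Round 3 (the licensor proposes): rejecting gives the licensee an expected 0.65 × 60 = 39, so the licensor offers 39, keeping 21.
Round 2 (the licensee proposes): rejecting gives the licensor an expected 0.65 × 21 = 13.65; the licensee offers that and keeps 46.35.
Round 1 (the licensor proposes): rejecting gives the licensee an expected 0.65 × 46.35 = 30.1275; the licensor offers that and keeps 29.8725.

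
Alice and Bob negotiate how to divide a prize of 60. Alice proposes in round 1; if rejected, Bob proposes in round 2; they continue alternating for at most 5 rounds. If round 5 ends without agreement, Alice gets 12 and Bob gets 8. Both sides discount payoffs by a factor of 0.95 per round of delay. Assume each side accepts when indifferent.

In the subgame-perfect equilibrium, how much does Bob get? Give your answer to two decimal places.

Round 5 (Alice proposes): Bob gets 8 if talks fail, so Alice offers 8 and keeps 52.
Round 4 (Bob proposes): Alice can get 52 next round, worth 0.95 × 52 = 49.4 now, so Bob offers 49.4, keeping 10.6.
Round 3 (Alice proposes): Bob can get 10.6 next round, worth 0.95 × 10.6 = 10.07 now, so Alice offers 10.07, keeping 49.93.
Round 2 (Bob proposes): Alice can get 49.93 next round, worth 0.95 × 49.93 = 47.4335 now; Bob offers that and keeps 12.5665.
Round 1 (Alice proposes): Bob can get 12.5665 next round, worth 0.95 × 12.5665 = 11.938175 now, so Alice offers 11.938175, keeping 48.061825.

11.94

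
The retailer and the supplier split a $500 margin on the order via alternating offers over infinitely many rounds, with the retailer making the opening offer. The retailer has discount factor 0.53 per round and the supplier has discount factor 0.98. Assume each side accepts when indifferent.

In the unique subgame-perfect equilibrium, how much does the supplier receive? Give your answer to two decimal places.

In a stationary SPE each proposer offers the other exactly their discounted continuation value.
If the retailer keeps x when proposing and the supplier keeps y when proposing, then x = 500 − 0.98y and y = 500 − 0.53x.
Solving: x = 500(1 − 0.98) / (1 − 0.53·0.98) = 10 / 0.4806 ≈ 20.8073.
The supplier gets 500 − 20.8073 ≈ 479.1927.

479.19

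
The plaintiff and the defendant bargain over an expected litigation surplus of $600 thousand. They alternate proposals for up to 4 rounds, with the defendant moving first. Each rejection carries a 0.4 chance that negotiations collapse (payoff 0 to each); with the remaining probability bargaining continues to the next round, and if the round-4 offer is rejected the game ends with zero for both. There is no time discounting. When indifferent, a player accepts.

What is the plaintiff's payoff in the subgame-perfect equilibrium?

273.6

Round 4 (the plaintiff proposes): rejection yields 0 for the defendant; the plaintiff offers 0 and keeps 600.
Round 3 (the defendant proposes): rejecting gives the plaintiff an expected 0.6 × 600 = 360; the defendant offers that and keeps 240.
Round 2 (the plaintiff proposes): rejecting gives the defendant an expected 0.6 × 240 = 144, so the plaintiff offers 144, keeping 456.
Round 1 (the defendant proposes): rejecting gives the plaintiff an expected 0.6 × 456 = 273.6. The defendant offers 273.6 and keeps 600 − 273.6 = 326.4.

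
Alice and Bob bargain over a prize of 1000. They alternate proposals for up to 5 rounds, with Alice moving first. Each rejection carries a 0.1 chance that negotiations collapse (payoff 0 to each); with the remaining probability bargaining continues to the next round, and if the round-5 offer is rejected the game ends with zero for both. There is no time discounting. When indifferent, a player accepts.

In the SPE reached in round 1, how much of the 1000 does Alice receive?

By backward induction:
Round 5 (Alice proposes): Bob will accept anything ≥ 0, so Alice offers 0 and keeps 1000.
Round 4 (Bob proposes): rejecting gives Alice an expected 0.9 × 1000 = 900, so Bob offers 900, keeping 100.
Round 3 (Alice proposes): rejecting gives Bob an expected 0.9 × 100 = 90; Alice offers that and keeps 910.
Round 2 (Bob proposes): rejecting gives Alice an expected 0.9 × 910 = 819; Bob offers that and keeps 181.
Round 1 (Alice proposes): rejecting gives Bob an expected 0.9 × 181 = 162.9. Alice offers 162.9 and keeps 1000 − 162.9 = 837.1.

837.1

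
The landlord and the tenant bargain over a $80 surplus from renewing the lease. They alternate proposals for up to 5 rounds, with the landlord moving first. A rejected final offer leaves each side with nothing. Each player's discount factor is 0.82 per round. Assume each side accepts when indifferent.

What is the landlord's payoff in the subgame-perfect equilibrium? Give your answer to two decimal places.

60.25

Round 5 (the landlord proposes): the tenant will accept anything ≥ 0, so the landlord offers 0 and keeps 80.
Round 4 (the tenant proposes): the landlord can get 80 next round, worth 0.82 × 80 = 65.6 now. The tenant offers 65.6 and keeps 80 − 65.6 = 14.4.
Round 3 (the landlord proposes): the tenant can get 14.4 next round, worth 0.82 × 14.4 = 11.808 now. The landlord offers 11.808 and keeps 80 − 11.808 = 68.192.
Round 2 (the tenant proposes): the landlord can get 68.192 next round, worth 0.82 × 68.192 = 55.91744 now; the tenant offers that and keeps 24.08256.
Round 1 (the landlord proposes): the tenant can get 24.08256 next round, worth 0.82 × 24.08256 = 19.7476992 now. The landlord offers 19.7476992 and keeps 80 − 19.7476992 = 60.2523008.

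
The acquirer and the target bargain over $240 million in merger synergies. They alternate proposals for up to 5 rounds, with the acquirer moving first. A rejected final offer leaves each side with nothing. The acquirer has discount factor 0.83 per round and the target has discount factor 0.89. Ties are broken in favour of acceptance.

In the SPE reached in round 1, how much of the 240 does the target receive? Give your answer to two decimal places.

63.14

Work backward from the last round.
Round 5 (the acquirer proposes): the target will accept anything ≥ 0, so the acquirer offers 0 and keeps 240.
Round 4 (the target proposes): the acquirer can get 240 next round, worth 0.83 × 240 = 199.2 now; the target offers that and keeps 40.8.
Round 3 (the acquirer proposes): the target can get 40.8 next round, worth 0.89 × 40.8 = 36.312 now. The acquirer offers 36.312 and keeps 240 − 36.312 = 203.688.
Round 2 (the target proposes): the acquirer can get 203.688 next round, worth 0.83 × 203.688 = 169.06104 now. The target offers 169.06104 and keeps 240 − 169.06104 = 70.93896.
Round 1 (the acquirer proposes): the target can get 70.93896 next round, worth 0.89 × 70.93896 = 63.1356744 now, so the acquirer offers 63.1356744, keeping 176.8643256.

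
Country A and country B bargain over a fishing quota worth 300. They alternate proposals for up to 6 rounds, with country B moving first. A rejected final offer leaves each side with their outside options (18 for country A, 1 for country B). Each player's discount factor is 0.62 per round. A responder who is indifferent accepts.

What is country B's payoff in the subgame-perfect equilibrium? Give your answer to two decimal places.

174.76

Round 6 (country A proposes): country B gets 1 if talks fail, so country A offers 1 and keeps 299.
Round 5 (country B proposes): country A can get 299 next round, worth 0.62 × 299 = 185.38 now, so country B offers 185.38, keeping 114.62.
Round 4 (country A proposes): country B can get 114.62 next round, worth 0.62 × 114.62 = 71.0644 now. Country A offers 71.0644 and keeps 300 − 71.0644 = 228.9356.
Round 3 (country B proposes): country A can get 228.9356 next round, worth 0.62 × 228.9356 = 141.940072 now, so country B offers 141.940072, keeping 158.059928.
Round 2 (country A proposes): country B can get 158.059928 next round, worth 0.62 × 158.059928 = 97.99715536 now. Country A offers 97.99715536 and keeps 300 − 97.99715536 = 202.00284464.
Round 1 (country B proposes): country A can get 202.00284464 next round, worth 0.62 × 202.00284464 = 125.2417636768 now; country B offers that and keeps 174.7582363232.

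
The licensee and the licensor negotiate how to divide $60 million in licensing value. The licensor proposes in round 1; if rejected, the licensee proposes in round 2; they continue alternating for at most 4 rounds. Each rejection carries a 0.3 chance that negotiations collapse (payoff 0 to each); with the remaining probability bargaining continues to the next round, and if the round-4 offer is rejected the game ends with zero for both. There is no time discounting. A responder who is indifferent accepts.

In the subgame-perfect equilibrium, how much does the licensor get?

26.82

By backward induction:
Round 4 (the licensee proposes): the licensor will accept anything ≥ 0, so the licensee offers 0 and keeps 60.
Round 3 (the licensor proposes): rejecting gives the licensee an expected 0.7 × 60 = 42; the licensor offers that and keeps 18.
Round 2 (the licensee proposes): rejecting gives the licensor an expected 0.7 × 18 = 12.6, so the licensee offers 12.6, keeping 47.4.
Round 1 (the licensor proposes): rejecting gives the licensee an expected 0.7 × 47.4 = 33.18, so the licensor offers 33.18, keeping 26.82.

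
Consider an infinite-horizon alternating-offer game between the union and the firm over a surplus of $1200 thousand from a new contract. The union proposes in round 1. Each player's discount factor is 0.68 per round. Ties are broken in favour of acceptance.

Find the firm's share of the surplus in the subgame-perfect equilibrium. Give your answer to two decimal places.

Let x be the union's share when the union proposes and y be the firm's share when the firm proposes.
The firm accepts iff offered ≥ 0.68·y, so x = 1200 − 0.68y. Symmetrically y = 1200 − 0.68x.
Substituting: x = 1200 − 0.68(1200 − 0.68x), giving x(1 − 0.68·0.68) = 1200(1 − 0.68).
So x = 1200 × 0.32 / 0.5376 ≈ 714.2857, and the firm receives 1200 − x ≈ 485.7143.

485.71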